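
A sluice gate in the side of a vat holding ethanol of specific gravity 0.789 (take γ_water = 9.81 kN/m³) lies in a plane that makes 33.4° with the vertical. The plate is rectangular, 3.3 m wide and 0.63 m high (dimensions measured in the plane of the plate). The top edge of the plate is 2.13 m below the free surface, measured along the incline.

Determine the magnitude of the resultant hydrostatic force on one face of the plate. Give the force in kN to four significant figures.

F ≈ 32.85 kN

γ = 0.789 × 9.81 = 7.74009 kN/m³.
The plate makes 33.4° with the vertical, i.e. θ = 90° − 33.4° = 56.6° to the horizontal. Measuring y along the incline from the free-surface line, vertical depth h = y·sinθ with sinθ = 0.834848.
The centroid lies 0.63/2 = 0.315 m below the top edge, so y_c = 2.13 + 0.315 = 2.445 m and h_c = 2.445 × 0.834848 = 2.0412 m.
A = 3.3 × 0.63 = 2.079 m².
Resultant F = γ·h_c·A = 7.74009 × 2.0412 × 2.079 = 32.8463 kN.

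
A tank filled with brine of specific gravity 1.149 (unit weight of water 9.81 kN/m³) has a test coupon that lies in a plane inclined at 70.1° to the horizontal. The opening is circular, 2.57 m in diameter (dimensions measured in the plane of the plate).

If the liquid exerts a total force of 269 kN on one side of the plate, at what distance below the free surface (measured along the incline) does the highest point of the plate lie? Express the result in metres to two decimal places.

γ = 1.149 × 9.81 = 11.27169 kN/m³.
A = π(1.285)² = 5.18748 m².
From F = γ·h_c·A, the centroid depth is h_c = 269/(11.27169 × 5.18748) = 4.60052 m.
Let θ = 70.1° be the plate's angle to the horizontal; measure y along the incline from where the plane meets the free surface. Vertical depth h = y·sinθ with sinθ = 0.940288.
Along the incline, y_c = h_c/sinθ = 4.60052/0.940288 = 4.89267 m.
The centroid is at the centre, 1.285 m below the top of the plate, so the highest point sits at y_top = 4.89267 − 1.285 = 3.60767 m along the incline.

y_top ≈ 3.61 m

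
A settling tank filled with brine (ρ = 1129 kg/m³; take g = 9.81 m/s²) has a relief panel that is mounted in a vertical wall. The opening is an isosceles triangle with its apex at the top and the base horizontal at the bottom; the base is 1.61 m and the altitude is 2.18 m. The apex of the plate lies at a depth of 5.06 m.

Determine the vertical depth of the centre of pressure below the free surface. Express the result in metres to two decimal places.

γ = ρg = 1129 × 9.81 / 1000 = 11.07549 kN/m³.
With the apex up, the centroid sits 2h/3 = 2 × 2.18/3 = 1.45333 m below the apex, so the centroid depth is h_c = 5.06 + 1.45333 = 6.51333 m.
A = ½ × 1.61 × 2.18 = 1.7549 m².
Resultant F = γ·h_c·A = 11.07549 × 6.51333 × 1.7549 = 126.596 kN.
I_c = b·h³/36 = 1.61 × 2.18³/36 = 0.463333 m⁴.
Centre of pressure: y_p = y_c + I_c/(y_c·A) = 6.51333 + 0.463333/(6.51333 × 1.7549) = 6.51333 + 0.0405357 = 6.55387 m along the plane.

h_p = 6.55 m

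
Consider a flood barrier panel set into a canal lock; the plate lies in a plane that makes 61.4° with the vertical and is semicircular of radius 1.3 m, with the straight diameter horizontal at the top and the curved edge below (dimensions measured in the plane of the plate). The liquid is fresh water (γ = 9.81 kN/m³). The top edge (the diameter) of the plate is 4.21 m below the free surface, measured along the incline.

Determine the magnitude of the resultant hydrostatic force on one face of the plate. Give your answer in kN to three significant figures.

γ = 9.81 kN/m³.
The plate makes 61.4° with the vertical, i.e. θ = 90° − 61.4° = 28.6° to the horizontal. Measuring y along the incline from the free-surface line, vertical depth h = y·sinθ with sinθ = 0.478692.
The centroid of a semicircle lies 4r/(3π) = 0.551737 m from the diameter, here below the top edge, so y_c = 4.21 + 0.551737 = 4.76174 m and h_c = 4.76174 × 0.478692 = 2.27941 m.
A = πr²/2 = π × 1.3²/2 = 2.65465 m².
Resultant F = γ·h_c·A = 9.81 × 2.27941 × 2.65465 = 59.3607 kN.

F ≈ 59.4 kN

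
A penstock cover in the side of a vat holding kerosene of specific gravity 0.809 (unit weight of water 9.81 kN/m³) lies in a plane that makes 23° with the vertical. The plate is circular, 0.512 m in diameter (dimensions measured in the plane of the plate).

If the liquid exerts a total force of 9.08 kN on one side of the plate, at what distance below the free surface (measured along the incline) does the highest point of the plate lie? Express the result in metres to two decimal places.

γ = 0.809 × 9.81 = 7.93629 kN/m³.
A = π(0.256)² = 0.205887 m².
From F = γ·h_c·A, the centroid depth is h_c = 9.08/(7.93629 × 0.205887) = 5.55699 m.
The plate makes 23° with the vertical, i.e. θ = 90° − 23° = 67° to the horizontal. Measuring y along the incline from the free-surface line, vertical depth h = y·sinθ with sinθ = 0.920505.
Along the incline, y_c = h_c/sinθ = 5.55699/0.920505 = 6.03689 m.
The centroid is at the centre, 0.256 m below the top of the plate, so the highest point sits at y_top = 6.03689 − 0.256 = 5.78089 m along the incline.

y_top ≈ 5.78 m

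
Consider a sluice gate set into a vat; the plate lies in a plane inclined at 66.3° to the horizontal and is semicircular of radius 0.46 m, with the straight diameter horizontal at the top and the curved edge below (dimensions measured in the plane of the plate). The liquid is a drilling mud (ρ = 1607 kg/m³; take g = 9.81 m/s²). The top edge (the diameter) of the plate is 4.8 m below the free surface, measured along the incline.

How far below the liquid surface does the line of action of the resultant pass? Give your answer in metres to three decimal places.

h_p = 4.577 m

γ = ρg = 1607 × 9.81 / 1000 = 15.76467 kN/m³.
Let θ = 66.3° be the plate's angle to the horizontal; measure y along the incline from where the plane meets the free surface. Vertical depth h = y·sinθ with sinθ = 0.915663.
The centroid of a semicircle lies 4r/(3π) = 0.19523 m from the diameter, here below the top edge, so y_c = 4.8 + 0.19523 = 4.99523 m and h_c = 4.99523 × 0.915663 = 4.57395 m.
A = πr²/2 = π × 0.46²/2 = 0.332381 m².
Resultant F = γ·h_c·A = 15.76467 × 4.57395 × 0.332381 = 23.9669 kN.
I_c = (π/8 − 8/(9π))·r⁴ = 0.109757 × 0.46⁴ = 0.00491432 m⁴.
Centre of pressure: y_p = y_c + I_c/(y_c·A) = 4.99523 + 0.00491432/(4.99523 × 0.332381) = 4.99523 + 0.00295986 = 4.99819 m along the plane.
Vertically, h_p = y_p·sinθ = 4.99819 × 0.915663 = 4.57666 m.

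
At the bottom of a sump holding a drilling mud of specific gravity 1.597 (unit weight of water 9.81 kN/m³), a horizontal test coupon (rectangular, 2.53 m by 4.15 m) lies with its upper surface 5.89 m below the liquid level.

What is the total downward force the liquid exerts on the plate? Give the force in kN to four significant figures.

γ = 1.597 × 9.81 = 15.66657 kN/m³.
The plate is horizontal, so pressure is uniform at p = γ·h = 15.66657 × 5.89 = 92.2761 kN/m².
A = 2.53 × 4.15 = 10.4995 m².
F = p·A = 92.2761 × 10.4995 = 968.853 kN.

F ≈ 968.9 kN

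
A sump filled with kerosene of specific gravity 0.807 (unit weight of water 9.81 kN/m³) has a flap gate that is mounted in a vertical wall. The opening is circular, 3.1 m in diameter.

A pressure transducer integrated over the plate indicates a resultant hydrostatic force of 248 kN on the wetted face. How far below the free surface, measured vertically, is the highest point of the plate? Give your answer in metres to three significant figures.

d_top ≈ 2.60 m

γ = 0.807 × 9.81 = 7.91667 kN/m³.
A = π(1.55)² = 7.54768 m².
From F = γ·h_c·A, the centroid depth is h_c = 248/(7.91667 × 7.54768) = 4.15045 m.
The centroid is at the centre, 1.55 m below the top of the plate, so the highest point sits at h_top = 4.15045 − 1.55 = 2.60045 m below the surface.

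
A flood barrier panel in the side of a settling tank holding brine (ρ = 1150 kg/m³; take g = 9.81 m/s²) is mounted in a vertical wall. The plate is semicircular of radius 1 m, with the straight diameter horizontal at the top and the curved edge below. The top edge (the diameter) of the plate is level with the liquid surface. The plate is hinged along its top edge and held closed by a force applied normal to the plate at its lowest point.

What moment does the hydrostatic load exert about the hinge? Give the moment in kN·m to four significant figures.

M ≈ 4.430 kN·m

γ = ρg = 1150 × 9.81 / 1000 = 11.2815 kN/m³.
The centroid of a semicircle lies 4r/(3π) = 0.424413 m from the diameter, here below the top edge, so the centroid depth is h_c = 0.424413 m.
A = πr²/2 = π × 1²/2 = 1.5708 m².
Resultant F = γ·h_c·A = 11.2815 × 0.424413 × 1.5708 = 7.52101 kN.
I_c = (π/8 − 8/(9π))·r⁴ = 0.109757 × 1⁴ = 0.109757 m⁴.
Centre of pressure: y_p = y_c + I_c/(y_c·A) = 0.424413 + 0.109757/(0.424413 × 1.5708) = 0.424413 + 0.164635 = 0.589048 m along the plane.
The resultant acts 0.424413 + 0.164635 = 0.589048 m (along the plate) below the hinge at the top edge, so the moment about the hinge is M = F × 0.589048 = 7.52101 × 0.589048 = 4.43024 kN·m.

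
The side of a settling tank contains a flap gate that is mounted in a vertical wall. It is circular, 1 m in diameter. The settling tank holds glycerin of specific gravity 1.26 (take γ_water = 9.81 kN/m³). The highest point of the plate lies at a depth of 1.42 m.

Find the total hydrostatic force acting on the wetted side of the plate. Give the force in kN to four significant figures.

F ≈ 18.64 kN

γ = 1.26 × 9.81 = 12.3606 kN/m³.
The centroid is at the centre, 0.5 m below the top of the plate, so the centroid depth is h_c = 1.42 + 0.5 = 1.92 m.
A = π(0.5)² = 0.785398 m².
Resultant F = γ·h_c·A = 12.3606 × 1.92 × 0.785398 = 18.6393 kN.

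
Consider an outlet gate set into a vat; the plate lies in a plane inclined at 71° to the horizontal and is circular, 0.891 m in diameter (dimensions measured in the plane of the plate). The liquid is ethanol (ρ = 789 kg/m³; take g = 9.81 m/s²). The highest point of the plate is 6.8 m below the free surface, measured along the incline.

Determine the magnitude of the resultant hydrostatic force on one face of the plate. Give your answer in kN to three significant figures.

γ = ρg = 789 × 9.81 / 1000 = 7.74009 kN/m³.
Let θ = 71° be the plate's angle to the horizontal; measure y along the incline from where the plane meets the free surface. Vertical depth h = y·sinθ with sinθ = 0.945519.
The centroid is at the centre, 0.4455 m below the top of the plate, so y_c = 6.8 + 0.4455 = 7.2455 m and h_c = 7.2455 × 0.945519 = 6.85076 m.
A = π(0.4455)² = 0.623513 m².
Resultant F = γ·h_c·A = 7.74009 × 6.85076 × 0.623513 = 33.0621 kN.

F ≈ 33.1 kN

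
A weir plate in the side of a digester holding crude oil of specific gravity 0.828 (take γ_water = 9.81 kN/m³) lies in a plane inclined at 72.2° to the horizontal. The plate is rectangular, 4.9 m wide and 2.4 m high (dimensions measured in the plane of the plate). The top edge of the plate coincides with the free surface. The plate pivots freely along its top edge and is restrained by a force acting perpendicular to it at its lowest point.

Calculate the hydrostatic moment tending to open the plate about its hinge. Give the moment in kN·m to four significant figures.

γ = 0.828 × 9.81 = 8.12268 kN/m³.
Let θ = 72.2° be the plate's angle to the horizontal; measure y along the incline from where the plane meets the free surface. Vertical depth h = y·sinθ with sinθ = 0.952129.
The centroid lies 2.4/2 = 1.2 m below the top edge, so y_c = 1.2 m and h_c = 1.2 × 0.952129 = 1.14255 m.
A = 4.9 × 2.4 = 11.76 m².
Resultant F = γ·h_c·A = 8.12268 × 1.14255 × 11.76 = 109.139 kN.
I_c = b·h³/12 = 4.9 × 2.4³/12 = 5.6448 m⁴.
Centre of pressure: y_p = y_c + I_c/(y_c·A) = 1.2 + 5.6448/(1.2 × 11.76) = 1.2 + 0.4 = 1.6 m along the plane.
The resultant acts 1.2 + 0.4 = 1.6 m (along the plate) below the hinge at the top edge, so the moment about the hinge is M = F × 1.6 = 109.139 × 1.6 = 174.622 kN·m.

M ≈ 174.6 kN·m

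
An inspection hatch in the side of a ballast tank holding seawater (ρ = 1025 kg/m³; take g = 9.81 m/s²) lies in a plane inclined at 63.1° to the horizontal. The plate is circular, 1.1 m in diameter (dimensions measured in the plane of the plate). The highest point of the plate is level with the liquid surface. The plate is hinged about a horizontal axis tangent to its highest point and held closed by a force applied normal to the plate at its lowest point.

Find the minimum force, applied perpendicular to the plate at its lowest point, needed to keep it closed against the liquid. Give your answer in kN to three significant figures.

γ = ρg = 1025 × 9.81 / 1000 = 10.05525 kN/m³.
Let θ = 63.1° be the plate's angle to the horizontal; measure y along the incline from where the plane meets the free surface. Vertical depth h = y·sinθ with sinθ = 0.891798.
The centroid is at the centre, 0.55 m below the top of the plate, so y_c = 0.55 m and h_c = 0.55 × 0.891798 = 0.490489 m.
A = π(0.55)² = 0.950332 m².
Resultant F = γ·h_c·A = 10.05525 × 0.490489 × 0.950332 = 4.68703 kN.
I_c = πr⁴/4 = π × 0.55⁴/4 = 0.0718688 m⁴.
Centre of pressure: y_p = y_c + I_c/(y_c·A) = 0.55 + 0.0718688/(0.55 × 0.950332) = 0.55 + 0.1375 = 0.6875 m along the plane.
The resultant acts 0.55 + 0.1375 = 0.6875 m (along the plate) below the hinge at the top edge, so the moment about the hinge is M = F × 0.6875 = 4.68703 × 0.6875 = 3.22233 kN·m.
A normal force at the bottom, 1.1 m from the hinge, must supply this moment: P = 3.22233/1.1 = 2.92939 kN.

P ≈ 2.93 kN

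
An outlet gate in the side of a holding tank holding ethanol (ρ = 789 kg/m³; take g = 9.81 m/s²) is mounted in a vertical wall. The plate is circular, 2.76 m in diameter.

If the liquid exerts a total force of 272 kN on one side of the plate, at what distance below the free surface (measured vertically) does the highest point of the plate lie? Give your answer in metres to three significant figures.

γ = ρg = 789 × 9.81 / 1000 = 7.74009 kN/m³.
A = π(1.38)² = 5.98285 m².
From F = γ·h_c·A, the centroid depth is h_c = 272/(7.74009 × 5.98285) = 5.87374 m.
The centroid is at the centre, 1.38 m below the top of the plate, so the highest point sits at h_top = 5.87374 − 1.38 = 4.49374 m below the surface.

d_top ≈ 4.49 m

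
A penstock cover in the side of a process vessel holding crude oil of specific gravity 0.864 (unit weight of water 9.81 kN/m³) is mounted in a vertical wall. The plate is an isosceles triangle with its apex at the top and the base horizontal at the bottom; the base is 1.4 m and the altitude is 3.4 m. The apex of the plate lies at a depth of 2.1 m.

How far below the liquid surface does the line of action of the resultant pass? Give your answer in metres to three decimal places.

h_p = 4.514 m

γ = 0.864 × 9.81 = 8.47584 kN/m³.
With the apex up, the centroid sits 2h/3 = 2 × 3.4/3 = 2.26667 m below the apex, so the centroid depth is h_c = 2.1 + 2.26667 = 4.36667 m.
A = ½ × 1.4 × 3.4 = 2.38 m².
Resultant F = γ·h_c·A = 8.47584 × 4.36667 × 2.38 = 88.0866 kN.
I_c = b·h³/36 = 1.4 × 3.4³/36 = 1.52849 m⁴.
Centre of pressure: y_p = y_c + I_c/(y_c·A) = 4.36667 + 1.52849/(4.36667 × 2.38) = 4.36667 + 0.147074 = 4.51374 m along the plane.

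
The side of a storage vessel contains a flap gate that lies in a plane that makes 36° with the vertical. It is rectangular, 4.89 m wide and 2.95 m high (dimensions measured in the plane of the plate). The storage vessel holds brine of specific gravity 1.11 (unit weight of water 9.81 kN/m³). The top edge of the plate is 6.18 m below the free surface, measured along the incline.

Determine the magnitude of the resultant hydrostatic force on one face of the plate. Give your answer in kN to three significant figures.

F ≈ 973 kN

γ = 1.11 × 9.81 = 10.8891 kN/m³.
The plate makes 36° with the vertical, i.e. θ = 90° − 36° = 54° to the horizontal. Measuring y along the incline from the free-surface line, vertical depth h = y·sinθ with sinθ = 0.809017.
The centroid lies 2.95/2 = 1.475 m below the top edge, so y_c = 6.18 + 1.475 = 7.655 m and h_c = 7.655 × 0.809017 = 6.19303 m.
A = 4.89 × 2.95 = 14.4255 m².
Resultant F = γ·h_c·A = 10.8891 × 6.19303 × 14.4255 = 972.806 kN.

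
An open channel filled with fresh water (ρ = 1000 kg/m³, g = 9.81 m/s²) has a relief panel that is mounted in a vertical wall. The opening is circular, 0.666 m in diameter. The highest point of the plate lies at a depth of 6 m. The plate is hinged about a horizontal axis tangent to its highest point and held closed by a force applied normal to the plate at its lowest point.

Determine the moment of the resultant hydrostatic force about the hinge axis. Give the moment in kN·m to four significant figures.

γ = ρg = 1000 × 9.81 = 9810 N/m³ = 9.81 kN/m³.
The centroid is at the centre, 0.333 m below the top of the plate, so the centroid depth is h_c = 6 + 0.333 = 6.333 m.
A = π(0.333)² = 0.348368 m².
Resultant F = γ·h_c·A = 9.81 × 6.333 × 0.348368 = 21.643 kN.
I_c = πr⁴/4 = π × 0.333⁴/4 = 0.00965755 m⁴.
Centre of pressure: y_p = y_c + I_c/(y_c·A) = 6.333 + 0.00965755/(6.333 × 0.348368) = 6.333 + 0.00437743 = 6.33738 m along the plane.
The resultant acts 0.333 + 0.00437743 = 0.337377 m (along the plate) below the hinge at the top edge, so the moment about the hinge is M = F × 0.337377 = 21.643 × 0.337377 = 7.30185 kN·m.

M ≈ 7.302 kN·m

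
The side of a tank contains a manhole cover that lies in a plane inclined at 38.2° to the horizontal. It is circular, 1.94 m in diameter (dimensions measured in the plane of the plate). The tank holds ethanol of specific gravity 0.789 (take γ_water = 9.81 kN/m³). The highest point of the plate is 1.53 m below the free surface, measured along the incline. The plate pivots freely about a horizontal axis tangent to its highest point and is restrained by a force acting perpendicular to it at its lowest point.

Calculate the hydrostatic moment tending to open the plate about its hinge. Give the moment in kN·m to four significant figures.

γ = 0.789 × 9.81 = 7.74009 kN/m³.
Let θ = 38.2° be the plate's angle to the horizontal; measure y along the incline from where the plane meets the free surface. Vertical depth h = y·sinθ with sinθ = 0.618408.
The centroid is at the centre, 0.97 m below the top of the plate, so y_c = 1.53 + 0.97 = 2.5 m and h_c = 2.5 × 0.618408 = 1.54602 m.
A = π(0.97)² = 2.95592 m².
Resultant F = γ·h_c·A = 7.74009 × 1.54602 × 2.95592 = 35.3715 kN.
I_c = πr⁴/4 = π × 0.97⁴/4 = 0.695307 m⁴.
Centre of pressure: y_p = y_c + I_c/(y_c·A) = 2.5 + 0.695307/(2.5 × 2.95592) = 2.5 + 0.0940901 = 2.59409 m along the plane.
The resultant acts 0.97 + 0.0940901 = 1.06409 m (along the plate) below the hinge at the top edge, so the moment about the hinge is M = F × 1.06409 = 35.3715 × 1.06409 = 37.6385 kN·m.

M ≈ 37.64 kN·m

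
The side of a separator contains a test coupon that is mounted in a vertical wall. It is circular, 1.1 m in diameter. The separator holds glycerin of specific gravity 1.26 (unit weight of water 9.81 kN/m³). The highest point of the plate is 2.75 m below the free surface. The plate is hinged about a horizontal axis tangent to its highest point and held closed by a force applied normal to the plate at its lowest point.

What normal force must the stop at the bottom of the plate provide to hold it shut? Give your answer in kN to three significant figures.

P ≈ 20.2 kN

γ = 1.26 × 9.81 = 12.3606 kN/m³.
The centroid is at the centre, 0.55 m below the top of the plate, so the centroid depth is h_c = 2.75 + 0.55 = 3.3 m.
A = π(0.55)² = 0.950332 m².
Resultant F = γ·h_c·A = 12.3606 × 3.3 × 0.950332 = 38.764 kN.
I_c = πr⁴/4 = π × 0.55⁴/4 = 0.0718688 m⁴.
Centre of pressure: y_p = y_c + I_c/(y_c·A) = 3.3 + 0.0718688/(3.3 × 0.950332) = 3.3 + 0.0229166 = 3.32292 m along the plane.
The resultant acts 0.55 + 0.0229166 = 0.572917 m (along the plate) below the hinge at the top edge, so the moment about the hinge is M = F × 0.572917 = 38.764 × 0.572917 = 22.2086 kN·m.
A normal force at the bottom, 1.1 m from the hinge, must supply this moment: P = 22.2086/1.1 = 20.1896 kN.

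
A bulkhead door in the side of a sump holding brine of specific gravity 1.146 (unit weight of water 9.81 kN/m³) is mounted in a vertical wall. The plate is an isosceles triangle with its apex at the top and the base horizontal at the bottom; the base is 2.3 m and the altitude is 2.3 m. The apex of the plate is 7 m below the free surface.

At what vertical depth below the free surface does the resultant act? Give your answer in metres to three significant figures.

γ = 1.146 × 9.81 = 11.24226 kN/m³.
With the apex up, the centroid sits 2h/3 = 2 × 2.3/3 = 1.53333 m below the apex, so the centroid depth is h_c = 7 + 1.53333 = 8.53333 m.
A = ½ × 2.3 × 2.3 = 2.645 m².
Resultant F = γ·h_c·A = 11.24226 × 8.53333 × 2.645 = 253.745 kN.
I_c = b·h³/36 = 2.3 × 2.3³/36 = 0.777336 m⁴.
Centre of pressure: y_p = y_c + I_c/(y_c·A) = 8.53333 + 0.777336/(8.53333 × 2.645) = 8.53333 + 0.0344401 = 8.56777 m along the plane.

h_p = 8.57 m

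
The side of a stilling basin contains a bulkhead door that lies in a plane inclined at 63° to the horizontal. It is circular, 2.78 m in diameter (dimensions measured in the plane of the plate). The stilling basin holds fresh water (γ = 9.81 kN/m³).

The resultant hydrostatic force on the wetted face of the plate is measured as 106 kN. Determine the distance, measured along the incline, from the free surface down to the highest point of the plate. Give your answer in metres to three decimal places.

y_top ≈ 0.608 m

γ = 9.81 kN/m³.
A = π(1.39)² = 6.06987 m².
From F = γ·h_c·A, the centroid depth is h_c = 106/(9.81 × 6.06987) = 1.78015 m.
Let θ = 63° be the plate's angle to the horizontal; measure y along the incline from where the plane meets the free surface. Vertical depth h = y·sinθ with sinθ = 0.891007.
Along the incline, y_c = h_c/sinθ = 1.78015/0.891007 = 1.99791 m.
The centroid is at the centre, 1.39 m below the top of the plate, so the highest point sits at y_top = 1.99791 − 1.39 = 0.60791 m along the incline.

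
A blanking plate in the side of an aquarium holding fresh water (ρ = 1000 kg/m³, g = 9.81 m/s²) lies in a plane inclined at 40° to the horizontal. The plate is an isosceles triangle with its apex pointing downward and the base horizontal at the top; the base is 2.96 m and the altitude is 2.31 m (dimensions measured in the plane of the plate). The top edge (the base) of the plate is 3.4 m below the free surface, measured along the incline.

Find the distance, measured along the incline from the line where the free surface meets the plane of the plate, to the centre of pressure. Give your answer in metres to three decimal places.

y_p = 4.241 m

γ = ρg = 1000 × 9.81 = 9810 N/m³ = 9.81 kN/m³.
Let θ = 40° be the plate's angle to the horizontal; measure y along the incline from where the plane meets the free surface. Vertical depth h = y·sinθ with sinθ = 0.642788.
With the apex down, the centroid sits h/3 = 2.31/3 = 0.77 m below the base (the top edge), so y_c = 3.4 + 0.77 = 4.17 m and h_c = 4.17 × 0.642788 = 2.68043 m.
A = ½ × 2.96 × 2.31 = 3.4188 m².
Resultant F = γ·h_c·A = 9.81 × 2.68043 × 3.4188 = 89.8974 kN.
I_c = b·h³/36 = 2.96 × 2.31³/36 = 1.0135 m⁴.
Centre of pressure: y_p = y_c + I_c/(y_c·A) = 4.17 + 1.0135/(4.17 × 3.4188) = 4.17 + 0.0710909 = 4.24109 m along the plane.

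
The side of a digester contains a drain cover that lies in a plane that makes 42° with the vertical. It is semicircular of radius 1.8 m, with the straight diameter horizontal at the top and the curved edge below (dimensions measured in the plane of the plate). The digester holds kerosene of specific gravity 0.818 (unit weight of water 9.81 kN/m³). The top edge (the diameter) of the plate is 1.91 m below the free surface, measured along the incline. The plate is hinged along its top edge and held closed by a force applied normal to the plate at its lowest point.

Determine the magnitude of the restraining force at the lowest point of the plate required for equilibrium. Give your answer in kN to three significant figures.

γ = 0.818 × 9.81 = 8.02458 kN/m³.
The plate makes 42° with the vertical, i.e. θ = 90° − 42° = 48° to the horizontal. Measuring y along the incline from the free-surface line, vertical depth h = y·sinθ with sinθ = 0.743145.
The centroid of a semicircle lies 4r/(3π) = 0.763944 m from the diameter, here below the top edge, so y_c = 1.91 + 0.763944 = 2.67394 m and h_c = 2.67394 × 0.743145 = 1.98713 m.
A = πr²/2 = π × 1.8²/2 = 5.08938 m².
Resultant F = γ·h_c·A = 8.02458 × 1.98713 × 5.08938 = 81.1547 kN.
I_c = (π/8 − 8/(9π))·r⁴ = 0.109757 × 1.8⁴ = 1.15219 m⁴.
Centre of pressure: y_p = y_c + I_c/(y_c·A) = 2.67394 + 1.15219/(2.67394 × 5.08938) = 2.67394 + 0.0846657 = 2.75861 m along the plane.
The resultant acts 0.763944 + 0.0846657 = 0.84861 m (along the plate) below the hinge at the top edge, so the moment about the hinge is M = F × 0.84861 = 81.1547 × 0.84861 = 68.8687 kN·m.
A normal force at the bottom, 1.8 m from the hinge, must supply this moment: P = 68.8687/1.8 = 38.2604 kN.

P ≈ 38.3 kN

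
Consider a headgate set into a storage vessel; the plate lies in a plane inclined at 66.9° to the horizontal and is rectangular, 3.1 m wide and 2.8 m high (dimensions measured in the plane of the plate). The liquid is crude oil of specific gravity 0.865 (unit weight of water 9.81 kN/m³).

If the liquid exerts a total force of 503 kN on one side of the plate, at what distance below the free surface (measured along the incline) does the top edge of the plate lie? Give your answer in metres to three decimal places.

y_top ≈ 6.024 m

γ = 0.865 × 9.81 = 8.48565 kN/m³.
A = 3.1 × 2.8 = 8.68 m².
From F = γ·h_c·A, the centroid depth is h_c = 503/(8.48565 × 8.68) = 6.82909 m.
Let θ = 66.9° be the plate's angle to the horizontal; measure y along the incline from where the plane meets the free surface. Vertical depth h = y·sinθ with sinθ = 0.919821.
Along the incline, y_c = h_c/sinθ = 6.82909/0.919821 = 7.42437 m.
The centroid lies 2.8/2 = 1.4 m below the top edge, so the top edge sits at y_top = 7.42437 − 1.4 = 6.02437 m along the incline.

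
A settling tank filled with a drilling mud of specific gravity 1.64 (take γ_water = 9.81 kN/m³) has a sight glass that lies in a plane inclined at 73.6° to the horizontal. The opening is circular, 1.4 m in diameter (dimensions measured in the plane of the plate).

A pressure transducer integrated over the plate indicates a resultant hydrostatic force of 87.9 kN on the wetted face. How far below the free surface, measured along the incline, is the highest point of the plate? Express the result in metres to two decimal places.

y_top ≈ 3.00 m

γ = 1.64 × 9.81 = 16.0884 kN/m³.
A = π(0.7)² = 1.53938 m².
From F = γ·h_c·A, the centroid depth is h_c = 87.9/(16.0884 × 1.53938) = 3.5492 m.
Let θ = 73.6° be the plate's angle to the horizontal; measure y along the incline from where the plane meets the free surface. Vertical depth h = y·sinθ with sinθ = 0.959314.
Along the incline, y_c = h_c/sinθ = 3.5492/0.959314 = 3.69973 m.
The centroid is at the centre, 0.7 m below the top of the plate, so the highest point sits at y_top = 3.69973 − 0.7 = 2.99973 m along the incline.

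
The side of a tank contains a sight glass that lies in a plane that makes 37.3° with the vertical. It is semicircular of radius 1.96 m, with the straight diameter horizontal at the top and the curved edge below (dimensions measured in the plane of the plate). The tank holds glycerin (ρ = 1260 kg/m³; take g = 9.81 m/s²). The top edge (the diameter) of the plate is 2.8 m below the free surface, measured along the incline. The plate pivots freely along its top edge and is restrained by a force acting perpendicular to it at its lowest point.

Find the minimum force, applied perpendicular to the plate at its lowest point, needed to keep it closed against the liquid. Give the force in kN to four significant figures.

γ = ρg = 1260 × 9.81 / 1000 = 12.3606 kN/m³.
The plate makes 37.3° with the vertical, i.e. θ = 90° − 37.3° = 52.7° to the horizontal. Measuring y along the incline from the free-surface line, vertical depth h = y·sinθ with sinθ = 0.795473.
The centroid of a semicircle lies 4r/(3π) = 0.83185 m from the diameter, here below the top edge, so y_c = 2.8 + 0.83185 = 3.63185 m and h_c = 3.63185 × 0.795473 = 2.88904 m.
A = πr²/2 = π × 1.96²/2 = 6.03437 m².
Resultant F = γ·h_c·A = 12.3606 × 2.88904 × 6.03437 = 215.489 kN.
I_c = (π/8 − 8/(9π))·r⁴ = 0.109757 × 1.96⁴ = 1.61978 m⁴.
Centre of pressure: y_p = y_c + I_c/(y_c·A) = 3.63185 + 1.61978/(3.63185 × 6.03437) = 3.63185 + 0.0739088 = 3.70576 m along the plane.
The resultant acts 0.83185 + 0.0739088 = 0.905759 m (along the plate) below the hinge at the top edge, so the moment about the hinge is M = F × 0.905759 = 215.489 × 0.905759 = 195.181 kN·m.
A normal force at the bottom, 1.96 m from the hinge, must supply this moment: P = 195.181/1.96 = 99.5821 kN.

P ≈ 99.58 kN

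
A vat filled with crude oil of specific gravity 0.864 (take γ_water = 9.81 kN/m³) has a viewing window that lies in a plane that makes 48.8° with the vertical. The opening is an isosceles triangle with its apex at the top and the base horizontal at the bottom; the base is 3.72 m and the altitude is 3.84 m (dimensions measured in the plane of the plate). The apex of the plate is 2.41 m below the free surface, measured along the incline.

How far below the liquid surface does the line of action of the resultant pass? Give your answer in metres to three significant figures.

γ = 0.864 × 9.81 = 8.47584 kN/m³.
The plate makes 48.8° with the vertical, i.e. θ = 90° − 48.8° = 41.2° to the horizontal. Measuring y along the incline from the free-surface line, vertical depth h = y·sinθ with sinθ = 0.658689.
With the apex up, the centroid sits 2h/3 = 2 × 3.84/3 = 2.56 m below the apex, so y_c = 2.41 + 2.56 = 4.97 m and h_c = 4.97 × 0.658689 = 3.27368 m.
A = ½ × 3.72 × 3.84 = 7.1424 m².
Resultant F = γ·h_c·A = 8.47584 × 3.27368 × 7.1424 = 198.182 kN.
I_c = b·h³/36 = 3.72 × 3.84³/36 = 5.85105 m⁴.
Centre of pressure: y_p = y_c + I_c/(y_c·A) = 4.97 + 5.85105/(4.97 × 7.1424) = 4.97 + 0.164829 = 5.13483 m along the plane.
Vertically, h_p = y_p·sinθ = 5.13483 × 0.658689 = 3.38226 m.

h_p = 3.38 m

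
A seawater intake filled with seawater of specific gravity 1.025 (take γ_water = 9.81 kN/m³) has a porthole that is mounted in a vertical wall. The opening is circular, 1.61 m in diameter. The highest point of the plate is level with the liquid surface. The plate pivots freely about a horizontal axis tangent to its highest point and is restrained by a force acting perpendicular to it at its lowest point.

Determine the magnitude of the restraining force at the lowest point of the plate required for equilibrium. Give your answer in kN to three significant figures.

γ = 1.025 × 9.81 = 10.05525 kN/m³.
The centroid is at the centre, 0.805 m below the top of the plate, so the centroid depth is h_c = 0.805 m.
A = π(0.805)² = 2.03583 m².
Resultant F = γ·h_c·A = 10.05525 × 0.805 × 2.03583 = 16.479 kN.
I_c = πr⁴/4 = π × 0.805⁴/4 = 0.329817 m⁴.
Centre of pressure: y_p = y_c + I_c/(y_c·A) = 0.805 + 0.329817/(0.805 × 2.03583) = 0.805 + 0.20125 = 1.00625 m along the plane.
The resultant acts 0.805 + 0.20125 = 1.00625 m (along the plate) below the hinge at the top edge, so the moment about the hinge is M = F × 1.00625 = 16.479 × 1.00625 = 16.582 kN·m.
A normal force at the bottom, 1.61 m from the hinge, must supply this moment: P = 16.582/1.61 = 10.2994 kN.

P ≈ 10.3 kN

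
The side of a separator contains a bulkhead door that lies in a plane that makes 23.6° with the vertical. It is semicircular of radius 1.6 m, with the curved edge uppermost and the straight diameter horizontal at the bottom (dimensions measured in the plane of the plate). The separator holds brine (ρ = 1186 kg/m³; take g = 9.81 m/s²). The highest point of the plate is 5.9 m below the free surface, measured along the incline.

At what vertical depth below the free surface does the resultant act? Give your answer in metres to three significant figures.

h_p = 6.27 m

γ = ρg = 1186 × 9.81 / 1000 = 11.63466 kN/m³.
The plate makes 23.6° with the vertical, i.e. θ = 90° − 23.6° = 66.4° to the horizontal. Measuring y along the incline from the free-surface line, vertical depth h = y·sinθ with sinθ = 0.916363.
The centroid lies 4r/(3π) = 0.679061 m above the diameter, so r − 4r/(3π) = 1.6 − 0.679061 = 0.920939 m below the topmost point, so y_c = 5.9 + 0.920939 = 6.82094 m and h_c = 6.82094 × 0.916363 = 6.25046 m.
A = πr²/2 = π × 1.6²/2 = 4.02124 m².
Resultant F = γ·h_c·A = 11.63466 × 6.25046 × 4.02124 = 292.433 kN.
I_c = (π/8 − 8/(9π))·r⁴ = 0.109757 × 1.6⁴ = 0.719303 m⁴.
Centre of pressure: y_p = y_c + I_c/(y_c·A) = 6.82094 + 0.719303/(6.82094 × 4.02124) = 6.82094 + 0.0262245 = 6.84716 m along the plane.
Vertically, h_p = y_p·sinθ = 6.84716 × 0.916363 = 6.27448 m.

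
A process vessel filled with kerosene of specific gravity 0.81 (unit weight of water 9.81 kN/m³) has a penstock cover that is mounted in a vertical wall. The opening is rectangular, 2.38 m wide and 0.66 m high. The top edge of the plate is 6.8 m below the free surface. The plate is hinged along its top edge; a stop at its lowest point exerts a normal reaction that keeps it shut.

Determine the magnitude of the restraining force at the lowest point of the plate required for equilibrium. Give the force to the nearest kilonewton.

P ≈ 45 kN

γ = 0.81 × 9.81 = 7.9461 kN/m³.
The centroid lies 0.66/2 = 0.33 m below the top edge, so the centroid depth is h_c = 6.8 + 0.33 = 7.13 m.
A = 2.38 × 0.66 = 1.5708 m².
Resultant F = γ·h_c·A = 7.9461 × 7.13 × 1.5708 = 88.9948 kN.
I_c = b·h³/12 = 2.38 × 0.66³/12 = 0.05702 m⁴.
Centre of pressure: y_p = y_c + I_c/(y_c·A) = 7.13 + 0.05702/(7.13 × 1.5708) = 7.13 + 0.00509116 = 7.13509 m along the plane.
The resultant acts 0.33 + 0.00509116 = 0.335091 m (along the plate) below the hinge at the top edge, so the moment about the hinge is M = F × 0.335091 = 88.9948 × 0.335091 = 29.8214 kN·m.
A normal force at the bottom, 0.66 m from the hinge, must supply this moment: P = 29.8214/0.66 = 45.1839 kN.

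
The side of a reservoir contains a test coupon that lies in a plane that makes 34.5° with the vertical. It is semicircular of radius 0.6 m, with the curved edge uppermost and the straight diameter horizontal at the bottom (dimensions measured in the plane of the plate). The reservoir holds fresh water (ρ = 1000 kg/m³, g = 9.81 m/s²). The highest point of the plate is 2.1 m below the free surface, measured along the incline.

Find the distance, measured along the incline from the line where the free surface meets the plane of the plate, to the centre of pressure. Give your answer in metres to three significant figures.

γ = ρg = 1000 × 9.81 = 9810 N/m³ = 9.81 kN/m³.
The plate makes 34.5° with the vertical, i.e. θ = 90° − 34.5° = 55.5° to the horizontal. Measuring y along the incline from the free-surface line, vertical depth h = y·sinθ with sinθ = 0.824126.
The centroid lies 4r/(3π) = 0.254648 m above the diameter, so r − 4r/(3π) = 0.6 − 0.254648 = 0.345352 m below the topmost point, so y_c = 2.1 + 0.345352 = 2.44535 m and h_c = 2.44535 × 0.824126 = 2.01528 m.
A = πr²/2 = π × 0.6²/2 = 0.565487 m².
Resultant F = γ·h_c·A = 9.81 × 2.01528 × 0.565487 = 11.1796 kN.
I_c = (π/8 − 8/(9π))·r⁴ = 0.109757 × 0.6⁴ = 0.0142245 m⁴.
Centre of pressure: y_p = y_c + I_c/(y_c·A) = 2.44535 + 0.0142245/(2.44535 × 0.565487) = 2.44535 + 0.0102866 = 2.45564 m along the plane.

y_p = 2.46 m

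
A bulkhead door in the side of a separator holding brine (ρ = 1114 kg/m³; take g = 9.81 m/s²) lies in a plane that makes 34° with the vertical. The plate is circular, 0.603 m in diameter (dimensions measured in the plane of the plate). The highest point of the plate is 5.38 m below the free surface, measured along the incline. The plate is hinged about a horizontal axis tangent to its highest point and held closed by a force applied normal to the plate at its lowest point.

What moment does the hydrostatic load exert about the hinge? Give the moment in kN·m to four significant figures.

γ = ρg = 1114 × 9.81 / 1000 = 10.92834 kN/m³.
The plate makes 34° with the vertical, i.e. θ = 90° − 34° = 56° to the horizontal. Measuring y along the incline from the free-surface line, vertical depth h = y·sinθ with sinθ = 0.829038.
The centroid is at the centre, 0.3015 m below the top of the plate, so y_c = 5.38 + 0.3015 = 5.6815 m and h_c = 5.6815 × 0.829038 = 4.71018 m.
A = π(0.3015)² = 0.285578 m².
Resultant F = γ·h_c·A = 10.92834 × 4.71018 × 0.285578 = 14.7 kN.
I_c = πr⁴/4 = π × 0.3015⁴/4 = 0.00648992 m⁴.
Centre of pressure: y_p = y_c + I_c/(y_c·A) = 5.6815 + 0.00648992/(5.6815 × 0.285578) = 5.6815 + 0.00399992 = 5.6855 m along the plane.
The resultant acts 0.3015 + 0.00399992 = 0.3055 m (along the plate) below the hinge at the top edge, so the moment about the hinge is M = F × 0.3055 = 14.7 × 0.3055 = 4.49085 kN·m.

M ≈ 4.491 kN·m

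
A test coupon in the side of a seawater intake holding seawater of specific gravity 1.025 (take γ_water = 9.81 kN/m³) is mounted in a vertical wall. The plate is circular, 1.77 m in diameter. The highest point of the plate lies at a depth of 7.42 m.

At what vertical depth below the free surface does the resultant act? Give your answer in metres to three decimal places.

γ = 1.025 × 9.81 = 10.05525 kN/m³.
The centroid is at the centre, 0.885 m below the top of the plate, so the centroid depth is h_c = 7.42 + 0.885 = 8.305 m.
A = π(0.885)² = 2.46057 m².
Resultant F = γ·h_c·A = 10.05525 × 8.305 × 2.46057 = 205.479 kN.
I_c = πr⁴/4 = π × 0.885⁴/4 = 0.481796 m⁴.
Centre of pressure: y_p = y_c + I_c/(y_c·A) = 8.305 + 0.481796/(8.305 × 2.46057) = 8.305 + 0.023577 = 8.32858 m along the plane.

h_p = 8.329 m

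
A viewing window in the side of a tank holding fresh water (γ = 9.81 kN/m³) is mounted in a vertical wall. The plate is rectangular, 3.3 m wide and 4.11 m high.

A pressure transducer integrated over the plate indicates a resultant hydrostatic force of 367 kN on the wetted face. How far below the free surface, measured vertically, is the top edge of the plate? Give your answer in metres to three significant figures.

γ = 9.81 kN/m³.
A = 3.3 × 4.11 = 13.563 m².
From F = γ·h_c·A, the centroid depth is h_c = 367/(9.81 × 13.563) = 2.7583 m.
The centroid lies 4.11/2 = 2.055 m below the top edge, so the top edge sits at h_top = 2.7583 − 2.055 = 0.7033 m below the surface.

d_top ≈ 0.703 m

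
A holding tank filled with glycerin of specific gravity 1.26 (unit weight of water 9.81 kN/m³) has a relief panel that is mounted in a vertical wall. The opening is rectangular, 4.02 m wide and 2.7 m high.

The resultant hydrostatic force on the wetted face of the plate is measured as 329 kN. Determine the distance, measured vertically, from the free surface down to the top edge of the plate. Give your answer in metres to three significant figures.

γ = 1.26 × 9.81 = 12.3606 kN/m³.
A = 4.02 × 2.7 = 10.854 m².
From F = γ·h_c·A, the centroid depth is h_c = 329/(12.3606 × 10.854) = 2.45226 m.
The centroid lies 2.7/2 = 1.35 m below the top edge, so the top edge sits at h_top = 2.45226 − 1.35 = 1.10226 m below the surface.

d_top ≈ 1.10 m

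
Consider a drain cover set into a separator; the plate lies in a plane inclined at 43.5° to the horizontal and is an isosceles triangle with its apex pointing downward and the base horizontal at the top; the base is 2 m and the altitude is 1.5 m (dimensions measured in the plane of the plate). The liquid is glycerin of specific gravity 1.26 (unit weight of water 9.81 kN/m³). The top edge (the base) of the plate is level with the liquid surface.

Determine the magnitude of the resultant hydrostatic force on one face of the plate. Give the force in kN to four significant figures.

F ≈ 6.381 kN

γ = 1.26 × 9.81 = 12.3606 kN/m³.
Let θ = 43.5° be the plate's angle to the horizontal; measure y along the incline from where the plane meets the free surface. Vertical depth h = y·sinθ with sinθ = 0.688355.
With the apex down, the centroid sits h/3 = 1.5/3 = 0.5 m below the base (the top edge), so y_c = 0.5 m and h_c = 0.5 × 0.688355 = 0.344178 m.
A = ½ × 2 × 1.5 = 1.5 m².
Resultant F = γ·h_c·A = 12.3606 × 0.344178 × 1.5 = 6.38137 kN.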